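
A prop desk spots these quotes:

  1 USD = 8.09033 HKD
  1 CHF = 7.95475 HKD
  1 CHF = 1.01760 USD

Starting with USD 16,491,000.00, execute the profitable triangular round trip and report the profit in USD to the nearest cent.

Profitable loop is USD → HKD → CHF → USD:
USD 16,491,000.00 × 8.09033 = HKD 133,417,632.03
HKD 133,417,632.03 ÷ 7.95475 = CHF 16,772,071.03
CHF 16,772,071.03 × 1.01760 = USD 17,067,259.48
Profit = USD 17,067,259.48 − USD 16,491,000.00

Profit: USD 576,259.48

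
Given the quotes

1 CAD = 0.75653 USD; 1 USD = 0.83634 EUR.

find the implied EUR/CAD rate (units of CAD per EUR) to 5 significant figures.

1 EUR ÷ 0.83634 = 1.19569 USD
1.19569 USD ÷ 0.75653 = 1.58049 CAD

EUR/CAD = 1.5805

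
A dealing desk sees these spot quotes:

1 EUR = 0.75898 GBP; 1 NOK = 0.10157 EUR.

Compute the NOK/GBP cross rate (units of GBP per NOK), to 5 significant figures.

NOK/GBP = 0.077090

1 NOK × 0.10157 = 0.10157 EUR
0.10157 EUR × 0.75898 = 0.0770896 GBP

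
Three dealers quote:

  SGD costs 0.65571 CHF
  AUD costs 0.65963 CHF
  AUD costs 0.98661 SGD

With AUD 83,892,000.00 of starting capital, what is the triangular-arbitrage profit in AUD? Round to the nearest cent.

Profitable loop is AUD → CHF → SGD → AUD:
AUD 83,892,000.00 × 0.65963 = CHF 55,337,679.96
CHF 55,337,679.96 ÷ 0.65571 = SGD 84,393,527.57
SGD 84,393,527.57 ÷ 0.98661 = AUD 85,538,893.35
Profit = AUD 85,538,893.35 − AUD 83,892,000.00

Profit: AUD 1,646,893.35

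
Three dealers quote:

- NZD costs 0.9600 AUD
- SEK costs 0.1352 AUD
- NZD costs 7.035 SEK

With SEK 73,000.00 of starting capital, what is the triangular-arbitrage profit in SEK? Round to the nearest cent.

Profit: SEK 680.62

Profitable loop is SEK → NZD → AUD → SEK:
SEK 73,000.00 ÷ 7.035 = NZD 10,376.69
NZD 10,376.69 × 0.9600 = AUD 9,961.62
AUD 9,961.62 ÷ 0.1352 = SEK 73,680.62
Profit = SEK 73,680.62 − SEK 73,000.00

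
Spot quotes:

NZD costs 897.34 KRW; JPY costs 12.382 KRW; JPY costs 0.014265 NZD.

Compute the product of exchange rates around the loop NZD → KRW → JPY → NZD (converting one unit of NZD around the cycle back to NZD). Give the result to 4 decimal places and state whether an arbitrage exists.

1.0338 (arbitrage exists)

Around NZD → KRW → JPY → NZD: 1 × 897.34 ÷ 12.382 × 0.014265 = 1.033804
Product > 1; profitable direction is NZD → KRW → JPY → NZD.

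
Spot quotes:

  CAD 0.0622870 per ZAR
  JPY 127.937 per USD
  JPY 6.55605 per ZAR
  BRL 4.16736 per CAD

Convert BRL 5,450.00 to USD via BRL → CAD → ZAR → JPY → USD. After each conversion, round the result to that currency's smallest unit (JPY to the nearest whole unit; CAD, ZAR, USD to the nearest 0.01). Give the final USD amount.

BRL 5,450.00 ÷ 4.16736 = CAD 1,307.78
CAD 1,307.78 ÷ 0.0622870 = ZAR 20,996.03
ZAR 20,996.03 × 6.55605 = JPY 137,651
JPY 137,651 ÷ 127.937 = USD 1,075.93

USD 1,075.93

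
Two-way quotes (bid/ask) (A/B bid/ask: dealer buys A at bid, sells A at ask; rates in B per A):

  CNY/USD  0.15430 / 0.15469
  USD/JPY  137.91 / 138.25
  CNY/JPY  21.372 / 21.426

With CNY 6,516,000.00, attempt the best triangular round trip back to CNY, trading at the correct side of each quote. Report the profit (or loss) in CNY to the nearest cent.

Best loop CNY → JPY → USD → CNY:
CNY 6,516,000.00 × 21.372 (sell CNY at bid) = JPY 139,259,952
JPY 139,259,952 ÷ 138.25 (buy USD at ask) = USD 1,007,305.26
USD 1,007,305.26 ÷ 0.15469 (buy CNY at ask) = CNY 6,511,767.14

Net result: CNY -4,232.86 (no profitable arbitrage after spreads)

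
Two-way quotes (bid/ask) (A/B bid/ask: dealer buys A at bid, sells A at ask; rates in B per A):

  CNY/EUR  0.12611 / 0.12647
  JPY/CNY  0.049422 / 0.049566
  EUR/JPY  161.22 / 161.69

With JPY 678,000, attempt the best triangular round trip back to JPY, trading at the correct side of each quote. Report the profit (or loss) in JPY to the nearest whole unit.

Best loop JPY → CNY → EUR → JPY:
JPY 678,000 × 0.049422 (sell JPY at bid) = CNY 33,508.12
CNY 33,508.12 × 0.12611 (sell CNY at bid) = EUR 4,225.71
EUR 4,225.71 × 161.22 (sell EUR at bid) = JPY 681,269

Net profit: JPY 3,269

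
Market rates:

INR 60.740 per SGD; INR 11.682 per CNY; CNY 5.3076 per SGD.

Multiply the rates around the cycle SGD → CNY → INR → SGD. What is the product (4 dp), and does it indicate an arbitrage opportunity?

1.0208 (arbitrage exists)

Around SGD → CNY → INR → SGD: 1 × 5.3076 × 11.682 ÷ 60.740 = 1.020800
Product > 1; profitable direction is SGD → CNY → INR → SGD.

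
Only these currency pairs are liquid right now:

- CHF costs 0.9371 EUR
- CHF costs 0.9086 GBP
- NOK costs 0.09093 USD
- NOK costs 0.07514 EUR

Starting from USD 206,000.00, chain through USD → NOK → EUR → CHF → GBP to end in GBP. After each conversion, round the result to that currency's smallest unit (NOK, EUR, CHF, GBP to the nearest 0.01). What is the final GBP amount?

GBP 165,050.95

USD 206,000.00 ÷ 0.09093 = NOK 2,265,478.94
NOK 2,265,478.94 × 0.07514 = EUR 170,228.09
EUR 170,228.09 ÷ 0.9371 = CHF 181,654.14
CHF 181,654.14 × 0.9086 = GBP 165,050.95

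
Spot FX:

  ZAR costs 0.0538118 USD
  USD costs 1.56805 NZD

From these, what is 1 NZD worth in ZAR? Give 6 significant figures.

NZD/ZAR = 11.8512

1 NZD ÷ 1.56805 = 0.637735 USD
0.637735 USD ÷ 0.0538118 = 11.8512 ZAR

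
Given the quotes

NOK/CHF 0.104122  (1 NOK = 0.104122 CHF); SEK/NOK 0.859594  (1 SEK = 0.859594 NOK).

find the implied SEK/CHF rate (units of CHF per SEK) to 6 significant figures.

SEK/CHF = 0.0895026

1 SEK × 0.859594 = 0.859594 NOK
0.859594 NOK × 0.104122 = 0.0895026 CHF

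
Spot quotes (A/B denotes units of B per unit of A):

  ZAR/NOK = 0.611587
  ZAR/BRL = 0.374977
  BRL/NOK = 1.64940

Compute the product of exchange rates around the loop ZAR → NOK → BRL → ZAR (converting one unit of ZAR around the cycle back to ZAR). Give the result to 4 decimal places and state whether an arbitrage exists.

Around ZAR → NOK → BRL → ZAR: 1 × 0.611587 ÷ 1.64940 ÷ 0.374977 = 0.988844
Product < 1; profitable direction is ZAR → BRL → NOK → ZAR.

0.9888 (arbitrage exists)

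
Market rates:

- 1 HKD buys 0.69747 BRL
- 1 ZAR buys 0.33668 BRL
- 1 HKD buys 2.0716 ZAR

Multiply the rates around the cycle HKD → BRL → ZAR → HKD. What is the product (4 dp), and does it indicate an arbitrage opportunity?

1.0000 (no arbitrage)

Around HKD → BRL → ZAR → HKD: 1 × 0.69747 ÷ 0.33668 ÷ 2.0716 = 1.000005
Product ≈ 1 (deviation 0.001%, within rounding noise).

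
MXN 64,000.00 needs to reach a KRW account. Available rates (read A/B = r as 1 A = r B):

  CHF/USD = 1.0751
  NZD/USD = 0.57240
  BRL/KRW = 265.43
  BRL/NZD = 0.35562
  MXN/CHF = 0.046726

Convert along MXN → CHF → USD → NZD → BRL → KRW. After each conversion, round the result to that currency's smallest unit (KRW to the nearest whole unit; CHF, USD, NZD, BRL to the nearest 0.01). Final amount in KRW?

KRW 4,192,281

MXN 64,000.00 × 0.046726 = CHF 2,990.46
CHF 2,990.46 × 1.0751 = USD 3,215.04
USD 3,215.04 ÷ 0.57240 = NZD 5,616.77
NZD 5,616.77 ÷ 0.35562 = BRL 15,794.30
BRL 15,794.30 × 265.43 = KRW 4,192,281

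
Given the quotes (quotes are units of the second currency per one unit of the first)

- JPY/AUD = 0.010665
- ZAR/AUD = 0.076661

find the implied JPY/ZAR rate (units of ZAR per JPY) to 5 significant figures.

1 JPY × 0.010665 = 0.010665 AUD
0.010665 AUD ÷ 0.076661 = 0.139119 ZAR

JPY/ZAR = 0.13912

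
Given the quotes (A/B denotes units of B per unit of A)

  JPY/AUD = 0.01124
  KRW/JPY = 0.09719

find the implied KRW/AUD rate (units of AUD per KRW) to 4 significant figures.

1 KRW × 0.09719 = 0.09719 JPY
0.09719 JPY × 0.01124 = 0.00109242 AUD

KRW/AUD = 0.001092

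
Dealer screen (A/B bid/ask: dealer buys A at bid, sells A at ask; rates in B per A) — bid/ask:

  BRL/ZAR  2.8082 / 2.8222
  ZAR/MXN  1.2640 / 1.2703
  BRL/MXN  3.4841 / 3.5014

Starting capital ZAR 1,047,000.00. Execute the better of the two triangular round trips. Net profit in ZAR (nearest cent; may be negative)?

Best loop ZAR → MXN → BRL → ZAR:
ZAR 1,047,000.00 × 1.2640 (sell ZAR at bid) = MXN 1,323,408.00
MXN 1,323,408.00 ÷ 3.5014 (buy BRL at ask) = BRL 377,965.39
BRL 377,965.39 × 2.8082 (sell BRL at bid) = ZAR 1,061,402.39

Net profit: ZAR 14,402.39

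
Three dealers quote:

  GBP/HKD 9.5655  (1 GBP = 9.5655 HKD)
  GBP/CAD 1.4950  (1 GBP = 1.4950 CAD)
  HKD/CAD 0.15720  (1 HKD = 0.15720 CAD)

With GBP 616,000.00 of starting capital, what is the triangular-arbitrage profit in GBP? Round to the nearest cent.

Profit: GBP 3,583.35

Profitable loop is GBP → HKD → CAD → GBP:
GBP 616,000.00 × 9.5655 = HKD 5,892,348.00
HKD 5,892,348.00 × 0.15720 = CAD 926,277.11
CAD 926,277.11 ÷ 1.4950 = GBP 619,583.35
Profit = GBP 619,583.35 − GBP 616,000.00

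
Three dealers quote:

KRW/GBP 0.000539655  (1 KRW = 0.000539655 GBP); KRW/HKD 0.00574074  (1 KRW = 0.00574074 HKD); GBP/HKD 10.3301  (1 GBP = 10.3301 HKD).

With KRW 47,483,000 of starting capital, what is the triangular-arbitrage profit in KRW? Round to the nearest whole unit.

Profit: KRW 1,414,347

Profitable loop is KRW → HKD → GBP → KRW:
KRW 47,483,000 × 0.00574074 = HKD 272,587.56
HKD 272,587.56 ÷ 10.3301 = GBP 26,387.70
GBP 26,387.70 ÷ 0.000539655 = KRW 48,897,347
Profit = KRW 48,897,347 − KRW 47,483,000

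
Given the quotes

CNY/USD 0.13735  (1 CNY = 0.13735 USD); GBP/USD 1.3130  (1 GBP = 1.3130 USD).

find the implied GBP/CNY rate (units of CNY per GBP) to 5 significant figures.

1 GBP × 1.3130 = 1.313 USD
1.313 USD ÷ 0.13735 = 9.55952 CNY

GBP/CNY = 9.5595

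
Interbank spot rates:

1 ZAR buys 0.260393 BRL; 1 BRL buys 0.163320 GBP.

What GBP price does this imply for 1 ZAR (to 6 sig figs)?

ZAR/GBP = 0.0425274

1 ZAR × 0.260393 = 0.260393 BRL
0.260393 BRL × 0.163320 = 0.0425274 GBP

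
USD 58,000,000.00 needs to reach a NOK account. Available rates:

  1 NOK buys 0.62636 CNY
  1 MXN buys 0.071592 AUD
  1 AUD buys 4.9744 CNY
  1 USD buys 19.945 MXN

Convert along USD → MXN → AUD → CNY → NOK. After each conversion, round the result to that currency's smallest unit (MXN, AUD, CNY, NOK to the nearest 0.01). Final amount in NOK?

NOK 657,723,287.02

USD 58,000,000.00 × 19.945 = MXN 1,156,810,000.00
MXN 1,156,810,000.00 × 0.071592 = AUD 82,818,341.52
AUD 82,818,341.52 × 4.9744 = CNY 411,971,558.06
CNY 411,971,558.06 ÷ 0.62636 = NOK 657,723,287.02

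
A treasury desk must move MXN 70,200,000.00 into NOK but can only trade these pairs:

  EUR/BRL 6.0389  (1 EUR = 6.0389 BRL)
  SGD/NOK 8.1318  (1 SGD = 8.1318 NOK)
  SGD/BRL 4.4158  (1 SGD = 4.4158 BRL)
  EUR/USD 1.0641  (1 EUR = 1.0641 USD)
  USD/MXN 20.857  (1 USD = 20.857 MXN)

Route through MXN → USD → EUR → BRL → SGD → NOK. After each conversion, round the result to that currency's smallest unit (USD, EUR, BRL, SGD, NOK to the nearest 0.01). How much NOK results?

MXN 70,200,000.00 ÷ 20.857 = USD 3,365,776.48
USD 3,365,776.48 ÷ 1.0641 = EUR 3,163,026.48
EUR 3,163,026.48 × 6.0389 = BRL 19,101,200.61
BRL 19,101,200.61 ÷ 4.4158 = SGD 4,325,648.94
SGD 4,325,648.94 × 8.1318 = NOK 35,175,312.05

NOK 35,175,312.05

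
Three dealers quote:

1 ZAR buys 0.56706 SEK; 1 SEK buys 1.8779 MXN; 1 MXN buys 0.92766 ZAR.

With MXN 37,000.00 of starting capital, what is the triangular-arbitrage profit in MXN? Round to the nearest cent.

Profit: MXN 455.14

Profitable loop is MXN → SEK → ZAR → MXN:
MXN 37,000.00 ÷ 1.8779 = SEK 19,702.86
SEK 19,702.86 ÷ 0.56706 = ZAR 34,745.63
ZAR 34,745.63 ÷ 0.92766 = MXN 37,455.14
Profit = MXN 37,455.14 − MXN 37,000.00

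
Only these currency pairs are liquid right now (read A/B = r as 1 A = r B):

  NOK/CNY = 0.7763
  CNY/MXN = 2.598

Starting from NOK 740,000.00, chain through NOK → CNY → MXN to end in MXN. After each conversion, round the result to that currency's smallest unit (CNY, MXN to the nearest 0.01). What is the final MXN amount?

MXN 1,492,452.28

NOK 740,000.00 × 0.7763 = CNY 574,462.00
CNY 574,462.00 × 2.598 = MXN 1,492,452.28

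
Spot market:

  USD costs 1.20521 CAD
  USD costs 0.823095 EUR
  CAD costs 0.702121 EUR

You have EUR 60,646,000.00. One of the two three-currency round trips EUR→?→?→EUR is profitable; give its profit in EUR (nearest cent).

Profit: EUR 1,702,626.01

Profitable loop is EUR → USD → CAD → EUR:
EUR 60,646,000.00 ÷ 0.823095 = USD 73,680,437.86
USD 73,680,437.86 × 1.20521 = CAD 88,800,400.51
CAD 88,800,400.51 × 0.702121 = EUR 62,348,626.01
Profit = EUR 62,348,626.01 − EUR 60,646,000.00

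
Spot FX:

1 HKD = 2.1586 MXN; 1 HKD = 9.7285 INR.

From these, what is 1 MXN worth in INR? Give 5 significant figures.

1 MXN ÷ 2.1586 = 0.463263 HKD
0.463263 HKD × 9.7285 = 4.50686 INR

MXN/INR = 4.5069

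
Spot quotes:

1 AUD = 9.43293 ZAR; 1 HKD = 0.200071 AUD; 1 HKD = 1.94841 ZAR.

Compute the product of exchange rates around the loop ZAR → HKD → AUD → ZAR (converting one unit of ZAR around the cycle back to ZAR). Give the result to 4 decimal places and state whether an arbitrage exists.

0.9686 (arbitrage exists)

Around ZAR → HKD → AUD → ZAR: 1 ÷ 1.94841 × 0.200071 × 9.43293 = 0.968613
Product < 1; profitable direction is ZAR → AUD → HKD → ZAR.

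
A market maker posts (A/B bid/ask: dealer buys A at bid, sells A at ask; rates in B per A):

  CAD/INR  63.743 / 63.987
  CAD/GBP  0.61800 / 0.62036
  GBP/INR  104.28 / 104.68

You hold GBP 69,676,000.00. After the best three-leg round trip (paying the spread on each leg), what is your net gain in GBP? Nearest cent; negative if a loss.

Best loop GBP → INR → CAD → GBP:
GBP 69,676,000.00 × 104.28 (sell GBP at bid) = INR 7,265,813,280.00
INR 7,265,813,280.00 ÷ 63.987 (buy CAD at ask) = CAD 113,551,397.63
CAD 113,551,397.63 × 0.61800 (sell CAD at bid) = GBP 70,174,763.73

Net profit: GBP 498,763.73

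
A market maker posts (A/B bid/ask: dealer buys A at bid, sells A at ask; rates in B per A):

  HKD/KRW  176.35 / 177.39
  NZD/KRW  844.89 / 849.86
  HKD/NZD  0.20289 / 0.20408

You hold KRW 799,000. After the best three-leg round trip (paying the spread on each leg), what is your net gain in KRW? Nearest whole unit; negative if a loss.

Net profit: KRW 13,408

Best loop KRW → NZD → HKD → KRW:
KRW 799,000 ÷ 849.86 (buy NZD at ask) = NZD 940.15
NZD 940.15 ÷ 0.20408 (buy HKD at ask) = HKD 4,606.80
HKD 4,606.80 × 176.35 (sell HKD at bid) = KRW 812,408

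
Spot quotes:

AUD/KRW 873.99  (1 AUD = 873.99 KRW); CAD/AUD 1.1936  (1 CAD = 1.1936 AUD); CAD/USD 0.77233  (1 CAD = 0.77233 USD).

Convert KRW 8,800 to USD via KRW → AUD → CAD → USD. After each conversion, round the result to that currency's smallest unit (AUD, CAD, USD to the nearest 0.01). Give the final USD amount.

KRW 8,800 ÷ 873.99 = AUD 10.07
AUD 10.07 ÷ 1.1936 = CAD 8.44
CAD 8.44 × 0.77233 = USD 6.52

USD 6.52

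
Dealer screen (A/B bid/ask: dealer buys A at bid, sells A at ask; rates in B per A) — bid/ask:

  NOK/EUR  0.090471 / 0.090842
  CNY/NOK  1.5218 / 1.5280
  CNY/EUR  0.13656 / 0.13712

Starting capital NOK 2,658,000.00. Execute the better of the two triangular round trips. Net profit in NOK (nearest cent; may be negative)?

Net profit: NOK 10,831.42

Best loop NOK → EUR → CNY → NOK:
NOK 2,658,000.00 × 0.090471 (sell NOK at bid) = EUR 240,471.92
EUR 240,471.92 ÷ 0.13712 (buy CNY at ask) = CNY 1,753,733.36
CNY 1,753,733.36 × 1.5218 (sell CNY at bid) = NOK 2,668,831.42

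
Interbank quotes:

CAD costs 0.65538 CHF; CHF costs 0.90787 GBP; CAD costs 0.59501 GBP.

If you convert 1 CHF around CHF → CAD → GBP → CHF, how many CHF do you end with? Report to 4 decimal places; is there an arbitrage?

1.0000 (no arbitrage)

Around CHF → CAD → GBP → CHF: 1 ÷ 0.65538 × 0.59501 ÷ 0.90787 = 1.000017
Product ≈ 1 (deviation 0.002%, within rounding noise).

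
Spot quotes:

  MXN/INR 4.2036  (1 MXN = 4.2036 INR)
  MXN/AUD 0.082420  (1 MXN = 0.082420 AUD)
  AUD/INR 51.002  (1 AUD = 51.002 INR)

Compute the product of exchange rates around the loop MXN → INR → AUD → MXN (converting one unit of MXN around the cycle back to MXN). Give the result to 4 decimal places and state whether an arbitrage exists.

Around MXN → INR → AUD → MXN: 1 × 4.2036 ÷ 51.002 ÷ 0.082420 = 1.000004
Product ≈ 1 (deviation 0.000%, within rounding noise).

1.0000 (no arbitrage)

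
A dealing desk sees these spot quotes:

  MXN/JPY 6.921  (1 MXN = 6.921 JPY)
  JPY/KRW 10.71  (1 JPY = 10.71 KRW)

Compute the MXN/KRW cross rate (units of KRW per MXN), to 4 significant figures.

MXN/KRW = 74.12

1 MXN × 6.921 = 6.921 JPY
6.921 JPY × 10.71 = 74.1239 KRW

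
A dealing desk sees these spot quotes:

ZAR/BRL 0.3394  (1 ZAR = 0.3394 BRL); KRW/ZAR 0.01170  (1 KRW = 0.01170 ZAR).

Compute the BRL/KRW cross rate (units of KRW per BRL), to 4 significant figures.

BRL/KRW = 251.8

1 BRL ÷ 0.3394 = 2.94638 ZAR
2.94638 ZAR ÷ 0.01170 = 251.827 KRW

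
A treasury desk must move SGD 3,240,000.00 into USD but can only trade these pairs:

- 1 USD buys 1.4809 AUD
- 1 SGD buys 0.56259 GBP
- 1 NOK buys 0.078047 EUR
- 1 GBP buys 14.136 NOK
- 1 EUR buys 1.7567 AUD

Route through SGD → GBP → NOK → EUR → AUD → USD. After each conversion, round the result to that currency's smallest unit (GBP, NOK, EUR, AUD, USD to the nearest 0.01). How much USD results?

SGD 3,240,000.00 × 0.56259 = GBP 1,822,791.60
GBP 1,822,791.60 × 14.136 = NOK 25,766,982.06
NOK 25,766,982.06 × 0.078047 = EUR 2,011,035.65
EUR 2,011,035.65 × 1.7567 = AUD 3,532,786.33
AUD 3,532,786.33 ÷ 1.4809 = USD 2,385,567.11

USD 2,385,567.11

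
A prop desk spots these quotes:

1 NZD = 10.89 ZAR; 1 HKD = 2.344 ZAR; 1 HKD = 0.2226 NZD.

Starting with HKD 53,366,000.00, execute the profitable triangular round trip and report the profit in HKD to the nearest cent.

Profit: HKD 1,823,960.63

Profitable loop is HKD → NZD → ZAR → HKD:
HKD 53,366,000.00 × 0.2226 = NZD 11,879,271.60
NZD 11,879,271.60 × 10.89 = ZAR 129,365,267.72
ZAR 129,365,267.72 ÷ 2.344 = HKD 55,189,960.63
Profit = HKD 55,189,960.63 − HKD 53,366,000.00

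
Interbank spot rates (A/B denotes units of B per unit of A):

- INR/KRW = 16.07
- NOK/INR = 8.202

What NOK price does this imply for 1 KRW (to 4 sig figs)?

1 KRW ÷ 16.07 = 0.0622278 INR
0.0622278 INR ÷ 8.202 = 0.0075869 NOK

KRW/NOK = 0.007587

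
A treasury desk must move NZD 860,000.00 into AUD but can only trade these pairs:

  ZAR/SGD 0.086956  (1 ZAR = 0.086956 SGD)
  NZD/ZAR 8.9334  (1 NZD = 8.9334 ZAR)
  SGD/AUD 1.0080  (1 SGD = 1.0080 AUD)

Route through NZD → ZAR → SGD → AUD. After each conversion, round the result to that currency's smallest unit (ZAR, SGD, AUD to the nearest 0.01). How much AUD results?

AUD 673,403.42

NZD 860,000.00 × 8.9334 = ZAR 7,682,724.00
ZAR 7,682,724.00 × 0.086956 = SGD 668,058.95
SGD 668,058.95 × 1.0080 = AUD 673,403.42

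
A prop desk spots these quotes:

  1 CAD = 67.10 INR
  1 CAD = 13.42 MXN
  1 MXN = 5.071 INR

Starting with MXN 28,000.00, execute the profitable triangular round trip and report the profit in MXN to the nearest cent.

Profit: MXN 397.60

Profitable loop is MXN → INR → CAD → MXN:
MXN 28,000.00 × 5.071 = INR 141,988.00
INR 141,988.00 ÷ 67.10 = CAD 2,116.07
CAD 2,116.07 × 13.42 = MXN 28,397.60
Profit = MXN 28,397.60 − MXN 28,000.00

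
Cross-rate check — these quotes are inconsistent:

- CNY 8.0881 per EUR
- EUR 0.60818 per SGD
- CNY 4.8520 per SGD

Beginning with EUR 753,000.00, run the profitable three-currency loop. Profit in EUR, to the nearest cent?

Profitable loop is EUR → CNY → SGD → EUR:
EUR 753,000.00 × 8.0881 = CNY 6,090,339.30
CNY 6,090,339.30 ÷ 4.8520 = SGD 1,255,222.44
SGD 1,255,222.44 × 0.60818 = EUR 763,401.19
Profit = EUR 763,401.19 − EUR 753,000.00

Profit: EUR 10,401.19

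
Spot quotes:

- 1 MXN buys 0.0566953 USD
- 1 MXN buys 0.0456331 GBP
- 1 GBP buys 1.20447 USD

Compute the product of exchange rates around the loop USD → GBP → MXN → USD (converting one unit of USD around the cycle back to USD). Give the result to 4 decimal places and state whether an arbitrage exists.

1.0315 (arbitrage exists)

Around USD → GBP → MXN → USD: 1 ÷ 1.20447 ÷ 0.0456331 × 0.0566953 = 1.031504
Product > 1; profitable direction is USD → GBP → MXN → USD.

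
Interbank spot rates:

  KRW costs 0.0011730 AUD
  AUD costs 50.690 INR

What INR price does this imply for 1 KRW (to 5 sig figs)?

1 KRW × 0.0011730 = 0.001173 AUD
0.001173 AUD × 50.690 = 0.0594594 INR

KRW/INR = 0.059459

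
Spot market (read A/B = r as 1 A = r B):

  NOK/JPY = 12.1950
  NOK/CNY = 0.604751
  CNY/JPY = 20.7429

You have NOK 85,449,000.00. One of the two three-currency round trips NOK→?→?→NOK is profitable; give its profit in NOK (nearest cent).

Profitable loop is NOK → CNY → JPY → NOK:
NOK 85,449,000.00 × 0.604751 = CNY 51,675,368.20
CNY 51,675,368.20 × 20.7429 = JPY 1,071,896,995
JPY 1,071,896,995 ÷ 12.1950 = NOK 87,896,432.56
Profit = NOK 87,896,432.56 − NOK 85,449,000.00

Profit: NOK 2,447,432.56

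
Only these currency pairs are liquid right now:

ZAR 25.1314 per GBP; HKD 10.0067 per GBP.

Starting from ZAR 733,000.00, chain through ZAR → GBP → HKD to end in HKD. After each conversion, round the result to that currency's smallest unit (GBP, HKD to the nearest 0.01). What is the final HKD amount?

HKD 291,862.42

ZAR 733,000.00 ÷ 25.1314 = GBP 29,166.70
GBP 29,166.70 × 10.0067 = HKD 291,862.42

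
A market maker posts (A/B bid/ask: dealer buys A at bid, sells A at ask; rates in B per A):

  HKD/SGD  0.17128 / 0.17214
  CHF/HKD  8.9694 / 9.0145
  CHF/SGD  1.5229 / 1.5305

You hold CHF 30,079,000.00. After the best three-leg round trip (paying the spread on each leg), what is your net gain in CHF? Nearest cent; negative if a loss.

Net profit: CHF 113,571.70

Best loop CHF → HKD → SGD → CHF:
CHF 30,079,000.00 × 8.9694 (sell CHF at bid) = HKD 269,790,582.60
HKD 269,790,582.60 × 0.17128 (sell HKD at bid) = SGD 46,209,730.99
SGD 46,209,730.99 ÷ 1.5305 (buy CHF at ask) = CHF 30,192,571.70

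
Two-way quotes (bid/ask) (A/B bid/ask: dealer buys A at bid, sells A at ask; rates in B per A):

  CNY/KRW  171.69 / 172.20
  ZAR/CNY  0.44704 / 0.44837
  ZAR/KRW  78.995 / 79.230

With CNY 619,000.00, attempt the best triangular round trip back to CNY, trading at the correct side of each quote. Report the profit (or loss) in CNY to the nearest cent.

Net profit: CNY 14,316.14

Best loop CNY → ZAR → KRW → CNY:
CNY 619,000.00 ÷ 0.44837 (buy ZAR at ask) = ZAR 1,380,556.24
ZAR 1,380,556.24 × 78.995 (sell ZAR at bid) = KRW 109,057,040
KRW 109,057,040 ÷ 172.20 (buy CNY at ask) = CNY 633,316.14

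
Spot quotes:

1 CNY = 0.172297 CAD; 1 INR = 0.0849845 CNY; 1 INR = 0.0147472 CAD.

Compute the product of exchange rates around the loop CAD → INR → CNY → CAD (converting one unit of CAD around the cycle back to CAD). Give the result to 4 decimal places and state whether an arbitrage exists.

Around CAD → INR → CNY → CAD: 1 ÷ 0.0147472 × 0.0849845 × 0.172297 = 0.992905
Product < 1; profitable direction is CAD → CNY → INR → CAD.

0.9929 (arbitrage exists)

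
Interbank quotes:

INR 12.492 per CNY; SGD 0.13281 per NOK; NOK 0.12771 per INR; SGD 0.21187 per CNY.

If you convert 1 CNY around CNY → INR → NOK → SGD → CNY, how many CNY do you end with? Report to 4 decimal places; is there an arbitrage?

1.0000 (no arbitrage)

Around CNY → INR → NOK → SGD → CNY: 1 × 12.492 × 0.12771 × 0.13281 ÷ 0.21187 = 1.000042
Product ≈ 1 (deviation 0.004%, within rounding noise).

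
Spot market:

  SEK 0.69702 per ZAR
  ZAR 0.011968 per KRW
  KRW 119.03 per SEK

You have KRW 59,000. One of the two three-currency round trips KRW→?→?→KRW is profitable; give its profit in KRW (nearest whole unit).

Profit: KRW 419

Profitable loop is KRW → SEK → ZAR → KRW:
KRW 59,000 ÷ 119.03 = SEK 495.67
SEK 495.67 ÷ 0.69702 = ZAR 711.13
ZAR 711.13 ÷ 0.011968 = KRW 59,419
Profit = KRW 59,419 − KRW 59,000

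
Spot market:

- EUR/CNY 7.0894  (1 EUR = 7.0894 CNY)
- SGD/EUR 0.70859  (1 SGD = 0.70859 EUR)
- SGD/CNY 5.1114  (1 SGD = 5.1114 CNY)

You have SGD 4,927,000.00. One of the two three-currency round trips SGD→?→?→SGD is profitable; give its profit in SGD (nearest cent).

Profitable loop is SGD → CNY → EUR → SGD:
SGD 4,927,000.00 × 5.1114 = CNY 25,183,867.80
CNY 25,183,867.80 ÷ 7.0894 = EUR 3,552,327.11
EUR 3,552,327.11 ÷ 0.70859 = SGD 5,013,233.48
Profit = SGD 5,013,233.48 − SGD 4,927,000.00

Profit: SGD 86,233.48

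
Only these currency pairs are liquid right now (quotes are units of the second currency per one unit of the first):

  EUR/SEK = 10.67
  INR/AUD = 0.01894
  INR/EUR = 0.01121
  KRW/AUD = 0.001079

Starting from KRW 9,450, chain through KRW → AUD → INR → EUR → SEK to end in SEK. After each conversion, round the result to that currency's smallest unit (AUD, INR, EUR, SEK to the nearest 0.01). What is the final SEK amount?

KRW 9,450 × 0.001079 = AUD 10.20
AUD 10.20 ÷ 0.01894 = INR 538.54
INR 538.54 × 0.01121 = EUR 6.04
EUR 6.04 × 10.67 = SEK 64.45

SEK 64.45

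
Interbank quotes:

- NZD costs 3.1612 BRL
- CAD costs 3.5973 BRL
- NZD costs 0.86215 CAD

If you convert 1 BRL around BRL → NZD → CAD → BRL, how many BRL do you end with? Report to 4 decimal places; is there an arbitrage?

Around BRL → NZD → CAD → BRL: 1 ÷ 3.1612 × 0.86215 × 3.5973 = 0.981087
Product < 1; profitable direction is BRL → CAD → NZD → BRL.

0.9811 (arbitrage exists)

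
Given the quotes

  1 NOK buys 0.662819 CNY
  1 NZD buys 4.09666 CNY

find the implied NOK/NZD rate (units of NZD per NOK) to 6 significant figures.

NOK/NZD = 0.161795

1 NOK × 0.662819 = 0.662819 CNY
0.662819 CNY ÷ 4.09666 = 0.161795 NZD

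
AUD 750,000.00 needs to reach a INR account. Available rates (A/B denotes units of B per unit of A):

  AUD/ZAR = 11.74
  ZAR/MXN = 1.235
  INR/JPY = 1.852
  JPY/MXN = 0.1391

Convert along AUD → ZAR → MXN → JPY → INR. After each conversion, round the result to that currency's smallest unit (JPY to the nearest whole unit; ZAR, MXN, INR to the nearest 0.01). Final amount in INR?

AUD 750,000.00 × 11.74 = ZAR 8,805,000.00
ZAR 8,805,000.00 × 1.235 = MXN 10,874,175.00
MXN 10,874,175.00 ÷ 0.1391 = JPY 78,175,234
JPY 78,175,234 ÷ 1.852 = INR 42,211,249.46

INR 42,211,249.46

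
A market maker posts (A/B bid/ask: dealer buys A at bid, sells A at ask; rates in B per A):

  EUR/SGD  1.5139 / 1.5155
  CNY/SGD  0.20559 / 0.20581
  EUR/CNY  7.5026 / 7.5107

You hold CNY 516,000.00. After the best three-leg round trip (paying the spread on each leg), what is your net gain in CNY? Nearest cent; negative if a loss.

Net profit: CNY 9,179.23

Best loop CNY → SGD → EUR → CNY:
CNY 516,000.00 × 0.20559 (sell CNY at bid) = SGD 106,084.44
SGD 106,084.44 ÷ 1.5155 (buy EUR at ask) = EUR 69,999.63
EUR 69,999.63 × 7.5026 (sell EUR at bid) = CNY 525,179.23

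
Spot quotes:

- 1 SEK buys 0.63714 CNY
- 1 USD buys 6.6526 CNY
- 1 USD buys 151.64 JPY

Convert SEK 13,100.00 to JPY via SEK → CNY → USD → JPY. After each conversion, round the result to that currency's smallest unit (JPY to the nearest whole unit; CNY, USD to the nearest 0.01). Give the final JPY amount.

JPY 190,252

SEK 13,100.00 × 0.63714 = CNY 8,346.53
CNY 8,346.53 ÷ 6.6526 = USD 1,254.63
USD 1,254.63 × 151.64 = JPY 190,252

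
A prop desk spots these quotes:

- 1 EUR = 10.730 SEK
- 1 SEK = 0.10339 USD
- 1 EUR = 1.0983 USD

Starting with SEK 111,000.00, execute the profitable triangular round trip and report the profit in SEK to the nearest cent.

Profitable loop is SEK → USD → EUR → SEK:
SEK 111,000.00 × 0.10339 = USD 11,476.29
USD 11,476.29 ÷ 1.0983 = EUR 10,449.14
EUR 10,449.14 × 10.730 = SEK 112,119.27
Profit = SEK 112,119.27 − SEK 111,000.00

Profit: SEK 1,119.27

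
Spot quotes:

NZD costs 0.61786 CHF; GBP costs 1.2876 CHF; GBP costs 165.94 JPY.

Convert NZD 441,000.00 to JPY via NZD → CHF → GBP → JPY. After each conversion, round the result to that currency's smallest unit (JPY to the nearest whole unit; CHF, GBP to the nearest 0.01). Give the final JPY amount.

NZD 441,000.00 × 0.61786 = CHF 272,476.26
CHF 272,476.26 ÷ 1.2876 = GBP 211,615.61
GBP 211,615.61 × 165.94 = JPY 35,115,494

JPY 35,115,494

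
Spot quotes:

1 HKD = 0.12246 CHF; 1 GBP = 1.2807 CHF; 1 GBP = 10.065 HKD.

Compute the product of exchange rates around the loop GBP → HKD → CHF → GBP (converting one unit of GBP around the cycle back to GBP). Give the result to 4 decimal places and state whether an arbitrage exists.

Around GBP → HKD → CHF → GBP: 1 × 10.065 × 0.12246 ÷ 1.2807 = 0.962411
Product < 1; profitable direction is GBP → CHF → HKD → GBP.

0.9624 (arbitrage exists)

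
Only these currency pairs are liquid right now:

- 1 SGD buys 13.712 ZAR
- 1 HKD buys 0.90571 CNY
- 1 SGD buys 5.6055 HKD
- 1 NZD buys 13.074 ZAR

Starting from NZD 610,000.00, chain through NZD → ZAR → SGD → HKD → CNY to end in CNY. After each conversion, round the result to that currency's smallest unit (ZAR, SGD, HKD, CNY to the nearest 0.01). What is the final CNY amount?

CNY 2,952,847.58

NZD 610,000.00 × 13.074 = ZAR 7,975,140.00
ZAR 7,975,140.00 ÷ 13.712 = SGD 581,617.56
SGD 581,617.56 × 5.6055 = HKD 3,260,257.23
HKD 3,260,257.23 × 0.90571 = CNY 2,952,847.58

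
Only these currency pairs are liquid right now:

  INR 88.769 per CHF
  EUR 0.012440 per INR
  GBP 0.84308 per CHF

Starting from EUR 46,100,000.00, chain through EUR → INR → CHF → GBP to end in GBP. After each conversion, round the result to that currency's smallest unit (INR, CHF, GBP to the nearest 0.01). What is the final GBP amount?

EUR 46,100,000.00 ÷ 0.012440 = INR 3,705,787,781.35
INR 3,705,787,781.35 ÷ 88.769 = CHF 41,746,418.02
CHF 41,746,418.02 × 0.84308 = GBP 35,195,570.10

GBP 35,195,570.10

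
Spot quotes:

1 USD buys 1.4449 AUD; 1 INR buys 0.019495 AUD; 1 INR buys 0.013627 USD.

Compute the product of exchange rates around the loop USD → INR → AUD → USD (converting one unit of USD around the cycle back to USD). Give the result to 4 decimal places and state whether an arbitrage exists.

Around USD → INR → AUD → USD: 1 ÷ 0.013627 × 0.019495 ÷ 1.4449 = 0.990114
Product < 1; profitable direction is USD → AUD → INR → USD.

0.9901 (arbitrage exists)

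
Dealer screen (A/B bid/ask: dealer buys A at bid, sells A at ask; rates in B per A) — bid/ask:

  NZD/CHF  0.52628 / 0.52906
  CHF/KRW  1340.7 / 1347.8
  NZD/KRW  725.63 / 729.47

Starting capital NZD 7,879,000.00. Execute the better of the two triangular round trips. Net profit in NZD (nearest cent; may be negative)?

Best loop NZD → KRW → CHF → NZD:
NZD 7,879,000.00 × 725.63 (sell NZD at bid) = KRW 5,717,238,770
KRW 5,717,238,770 ÷ 1347.8 (buy CHF at ask) = CHF 4,241,904.41
CHF 4,241,904.41 ÷ 0.52906 (buy NZD at ask) = NZD 8,017,813.51

Net profit: NZD 138,813.51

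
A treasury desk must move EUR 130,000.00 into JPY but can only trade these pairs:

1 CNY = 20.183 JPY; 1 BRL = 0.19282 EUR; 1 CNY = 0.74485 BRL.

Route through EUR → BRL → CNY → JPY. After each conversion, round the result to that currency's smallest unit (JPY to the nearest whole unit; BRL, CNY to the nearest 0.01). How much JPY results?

EUR 130,000.00 ÷ 0.19282 = BRL 674,203.92
BRL 674,203.92 ÷ 0.74485 = CNY 905,153.95
CNY 905,153.95 × 20.183 = JPY 18,268,722

JPY 18,268,722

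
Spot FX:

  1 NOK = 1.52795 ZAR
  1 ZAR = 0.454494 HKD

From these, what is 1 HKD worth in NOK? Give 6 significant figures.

HKD/NOK = 1.44000

1 HKD ÷ 0.454494 = 2.20025 ZAR
2.20025 ZAR ÷ 1.52795 = 1.44 NOK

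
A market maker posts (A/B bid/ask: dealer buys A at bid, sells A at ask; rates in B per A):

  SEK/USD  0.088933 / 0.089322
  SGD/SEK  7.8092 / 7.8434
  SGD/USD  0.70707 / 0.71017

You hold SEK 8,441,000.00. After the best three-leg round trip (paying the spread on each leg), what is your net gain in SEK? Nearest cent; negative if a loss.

Net profit: SEK 78,095.93

Best loop SEK → SGD → USD → SEK:
SEK 8,441,000.00 ÷ 7.8434 (buy SGD at ask) = SGD 1,076,191.45
SGD 1,076,191.45 × 0.70707 (sell SGD at bid) = USD 760,942.69
USD 760,942.69 ÷ 0.089322 (buy SEK at ask) = SEK 8,519,095.93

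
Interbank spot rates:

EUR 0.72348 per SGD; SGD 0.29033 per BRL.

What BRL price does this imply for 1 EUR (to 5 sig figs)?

EUR/BRL = 4.7608

1 EUR ÷ 0.72348 = 1.38221 SGD
1.38221 SGD ÷ 0.29033 = 4.76082 BRL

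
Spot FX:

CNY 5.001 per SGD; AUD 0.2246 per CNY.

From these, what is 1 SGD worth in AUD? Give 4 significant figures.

1 SGD × 5.001 = 5.001 CNY
5.001 CNY × 0.2246 = 1.12322 AUD

SGD/AUD = 1.123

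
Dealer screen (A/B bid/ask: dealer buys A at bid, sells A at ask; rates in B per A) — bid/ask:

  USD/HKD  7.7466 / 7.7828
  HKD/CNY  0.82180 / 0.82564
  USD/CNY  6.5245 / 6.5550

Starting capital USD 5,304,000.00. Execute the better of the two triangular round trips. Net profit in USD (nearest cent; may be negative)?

Best loop USD → CNY → HKD → USD:
USD 5,304,000.00 × 6.5245 (sell USD at bid) = CNY 34,605,948.00
CNY 34,605,948.00 ÷ 0.82564 (buy HKD at ask) = HKD 41,914,088.46
HKD 41,914,088.46 ÷ 7.7828 (buy USD at ask) = USD 5,385,476.75

Net profit: USD 81,476.75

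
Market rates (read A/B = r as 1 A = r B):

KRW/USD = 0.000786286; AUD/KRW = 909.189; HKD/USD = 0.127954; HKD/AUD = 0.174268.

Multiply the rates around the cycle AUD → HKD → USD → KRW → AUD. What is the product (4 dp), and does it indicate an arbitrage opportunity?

1.0271 (arbitrage exists)

Around AUD → HKD → USD → KRW → AUD: 1 ÷ 0.174268 × 0.127954 ÷ 0.000786286 ÷ 909.189 = 1.027073
Product > 1; profitable direction is AUD → HKD → USD → KRW → AUD.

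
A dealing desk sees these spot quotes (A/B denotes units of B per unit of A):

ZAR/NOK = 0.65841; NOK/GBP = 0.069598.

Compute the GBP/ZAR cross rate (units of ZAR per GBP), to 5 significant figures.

GBP/ZAR = 21.823

1 GBP ÷ 0.069598 = 14.3682 NOK
14.3682 NOK ÷ 0.65841 = 21.8226 ZAR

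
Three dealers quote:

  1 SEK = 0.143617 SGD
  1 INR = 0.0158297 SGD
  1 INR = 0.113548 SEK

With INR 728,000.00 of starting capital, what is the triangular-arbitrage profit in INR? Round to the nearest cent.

Profit: INR 21,970.25

Profitable loop is INR → SEK → SGD → INR:
INR 728,000.00 × 0.113548 = SEK 82,662.94
SEK 82,662.94 × 0.143617 = SGD 11,871.80
SGD 11,871.80 ÷ 0.0158297 = INR 749,970.25
Profit = INR 749,970.25 − INR 728,000.00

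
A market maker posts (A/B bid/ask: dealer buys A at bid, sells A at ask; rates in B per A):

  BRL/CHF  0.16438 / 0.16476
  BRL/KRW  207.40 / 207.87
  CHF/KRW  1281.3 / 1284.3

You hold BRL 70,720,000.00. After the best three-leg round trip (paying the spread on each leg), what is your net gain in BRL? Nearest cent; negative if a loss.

Net profit: BRL 935,616.72

Best loop BRL → CHF → KRW → BRL:
BRL 70,720,000.00 × 0.16438 (sell BRL at bid) = CHF 11,624,953.60
CHF 11,624,953.60 × 1281.3 (sell CHF at bid) = KRW 14,895,053,048
KRW 14,895,053,048 ÷ 207.87 (buy BRL at ask) = BRL 71,655,616.72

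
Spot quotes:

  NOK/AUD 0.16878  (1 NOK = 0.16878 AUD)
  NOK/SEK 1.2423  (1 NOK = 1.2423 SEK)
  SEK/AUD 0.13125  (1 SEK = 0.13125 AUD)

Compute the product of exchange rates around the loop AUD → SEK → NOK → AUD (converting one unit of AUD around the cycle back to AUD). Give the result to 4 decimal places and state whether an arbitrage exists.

1.0351 (arbitrage exists)

Around AUD → SEK → NOK → AUD: 1 ÷ 0.13125 ÷ 1.2423 × 0.16878 = 1.035131
Product > 1; profitable direction is AUD → SEK → NOK → AUD.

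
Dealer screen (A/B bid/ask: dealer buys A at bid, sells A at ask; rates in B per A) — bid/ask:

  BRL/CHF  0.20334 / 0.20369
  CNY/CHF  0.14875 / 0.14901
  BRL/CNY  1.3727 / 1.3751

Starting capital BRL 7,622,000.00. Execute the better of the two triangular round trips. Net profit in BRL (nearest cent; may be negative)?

Net profit: BRL 18,677.06

Best loop BRL → CNY → CHF → BRL:
BRL 7,622,000.00 × 1.3727 (sell BRL at bid) = CNY 10,462,719.40
CNY 10,462,719.40 × 0.14875 (sell CNY at bid) = CHF 1,556,329.51
CHF 1,556,329.51 ÷ 0.20369 (buy BRL at ask) = BRL 7,640,677.06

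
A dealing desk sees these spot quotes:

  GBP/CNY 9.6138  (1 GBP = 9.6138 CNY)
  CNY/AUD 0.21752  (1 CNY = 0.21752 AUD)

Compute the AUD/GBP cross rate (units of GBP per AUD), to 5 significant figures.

AUD/GBP = 0.47820

1 AUD ÷ 0.21752 = 4.59728 CNY
4.59728 CNY ÷ 9.6138 = 0.478196 GBP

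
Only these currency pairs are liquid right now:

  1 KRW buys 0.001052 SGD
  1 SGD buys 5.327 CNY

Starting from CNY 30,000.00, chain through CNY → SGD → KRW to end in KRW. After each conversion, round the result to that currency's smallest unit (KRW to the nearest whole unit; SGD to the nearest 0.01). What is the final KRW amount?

KRW 5,353,317

CNY 30,000.00 ÷ 5.327 = SGD 5,631.69
SGD 5,631.69 ÷ 0.001052 = KRW 5,353,317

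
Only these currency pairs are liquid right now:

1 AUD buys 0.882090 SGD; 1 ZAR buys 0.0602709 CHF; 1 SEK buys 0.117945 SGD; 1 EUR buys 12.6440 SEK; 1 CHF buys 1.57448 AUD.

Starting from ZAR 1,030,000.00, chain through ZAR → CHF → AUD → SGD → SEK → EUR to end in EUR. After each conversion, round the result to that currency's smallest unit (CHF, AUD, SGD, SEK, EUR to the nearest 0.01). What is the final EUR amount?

EUR 57,813.73

ZAR 1,030,000.00 × 0.0602709 = CHF 62,079.03
CHF 62,079.03 × 1.57448 = AUD 97,742.19
AUD 97,742.19 × 0.882090 = SGD 86,217.41
SGD 86,217.41 ÷ 0.117945 = SEK 730,996.74
SEK 730,996.74 ÷ 12.6440 = EUR 57,813.73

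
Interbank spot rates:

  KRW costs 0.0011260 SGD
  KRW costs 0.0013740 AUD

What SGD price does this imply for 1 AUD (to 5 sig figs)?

AUD/SGD = 0.81951

1 AUD ÷ 0.0013740 = 727.802 KRW
727.802 KRW × 0.0011260 = 0.819505 SGD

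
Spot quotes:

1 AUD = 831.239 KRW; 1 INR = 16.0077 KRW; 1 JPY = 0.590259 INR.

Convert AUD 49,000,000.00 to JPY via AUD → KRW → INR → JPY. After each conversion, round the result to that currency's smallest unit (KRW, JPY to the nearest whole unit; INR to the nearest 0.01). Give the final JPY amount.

JPY 4,310,726,178

AUD 49,000,000.00 × 831.239 = KRW 40,730,711,000
KRW 40,730,711,000 ÷ 16.0077 = INR 2,544,444,923.38
INR 2,544,444,923.38 ÷ 0.590259 = JPY 4,310,726,178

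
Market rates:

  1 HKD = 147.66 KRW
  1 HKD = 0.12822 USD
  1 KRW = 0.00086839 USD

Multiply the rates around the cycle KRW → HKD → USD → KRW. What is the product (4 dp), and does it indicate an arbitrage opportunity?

0.9999 (no arbitrage)

Around KRW → HKD → USD → KRW: 1 ÷ 147.66 × 0.12822 ÷ 0.00086839 = 0.999950
Product ≈ 1 (deviation 0.005%, within rounding noise).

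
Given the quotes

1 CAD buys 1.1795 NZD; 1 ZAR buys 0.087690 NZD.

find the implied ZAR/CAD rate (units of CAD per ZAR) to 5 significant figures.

ZAR/CAD = 0.074345

1 ZAR × 0.087690 = 0.08769 NZD
0.08769 NZD ÷ 1.1795 = 0.0743451 CAD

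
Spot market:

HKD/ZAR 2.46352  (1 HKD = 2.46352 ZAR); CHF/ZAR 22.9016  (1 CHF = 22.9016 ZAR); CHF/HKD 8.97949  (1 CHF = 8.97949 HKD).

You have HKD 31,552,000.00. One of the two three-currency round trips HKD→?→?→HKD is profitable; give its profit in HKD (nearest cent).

Profitable loop is HKD → CHF → ZAR → HKD:
HKD 31,552,000.00 ÷ 8.97949 = CHF 3,513,785.30
CHF 3,513,785.30 × 22.9016 = ZAR 80,471,305.52
ZAR 80,471,305.52 ÷ 2.46352 = HKD 32,665,172.40
Profit = HKD 32,665,172.40 − HKD 31,552,000.00

Profit: HKD 1,113,172.40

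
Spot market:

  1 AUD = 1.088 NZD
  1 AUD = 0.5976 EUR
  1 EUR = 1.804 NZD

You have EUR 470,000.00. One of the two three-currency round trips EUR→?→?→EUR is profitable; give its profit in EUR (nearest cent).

Profit: EUR 4,328.95

Profitable loop is EUR → AUD → NZD → EUR:
EUR 470,000.00 ÷ 0.5976 = AUD 786,479.25
AUD 786,479.25 × 1.088 = NZD 855,689.42
NZD 855,689.42 ÷ 1.804 = EUR 474,328.95
Profit = EUR 474,328.95 − EUR 470,000.00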